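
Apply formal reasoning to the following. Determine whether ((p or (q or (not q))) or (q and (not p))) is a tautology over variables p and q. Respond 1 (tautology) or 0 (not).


Check all 4 assignments:
p=0, q=0: 1
p=0, q=1: 1
p=1, q=0: 1
p=1, q=1: 1
Satisfying count = 4/4.
Tautology iff count = 4: yes.

1


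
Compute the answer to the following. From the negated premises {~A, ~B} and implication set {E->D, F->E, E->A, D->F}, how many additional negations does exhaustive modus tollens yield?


Initial negated facts: {~A, ~B}
Apply modus tollens to closure:
  ~A and E->A  =>  ~E
  ~E and F->E  =>  ~F
  ~F and D->F  =>  ~D
Final negated: {~A, ~B, ~D, ~E, ~F}
New negations: {~D, ~E, ~F}
Count = 3

3


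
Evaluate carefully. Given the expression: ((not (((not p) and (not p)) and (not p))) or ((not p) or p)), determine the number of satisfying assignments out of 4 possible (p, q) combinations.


Check all 4 assignments:
p=0, q=0: 1
p=0, q=1: 1
p=1, q=0: 1
p=1, q=1: 1
Count of True = 4

4


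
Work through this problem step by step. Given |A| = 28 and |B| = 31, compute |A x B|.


The Cartesian product A x B contains all ordered pairs (a, b).
|A x B| = |A| * |B| = 28 * 31 = 868

868


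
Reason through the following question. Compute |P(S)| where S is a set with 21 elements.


The power set of a set with n elements has 2^n elements.
|P(S)| = 2^21 = 2097152

2097152


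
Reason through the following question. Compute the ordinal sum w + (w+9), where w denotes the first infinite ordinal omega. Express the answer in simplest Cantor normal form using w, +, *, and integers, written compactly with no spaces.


Compute w + (w+9).
Ordinal + is associative but NOT commutative; for finite n>0, n + w = w but w + n stays w+n.
w + (w+9) = (w+w) + 9 = w*2+9.
Result = w*2+9

w*2+9


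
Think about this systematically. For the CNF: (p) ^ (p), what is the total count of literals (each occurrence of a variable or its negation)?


Counting literals in each clause:
Clause 1: 1 literal(s)
Clause 2: 1 literal(s)
Total = 2

2


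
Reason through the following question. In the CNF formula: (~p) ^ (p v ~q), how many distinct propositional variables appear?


Identify each variable that appears in the formula.
Variables found: p, q
Count = 2

2


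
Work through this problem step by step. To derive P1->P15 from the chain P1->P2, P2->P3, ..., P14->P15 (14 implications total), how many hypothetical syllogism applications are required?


With 14 implications in a chain connecting 15 propositions:
P1->P2, P2->P3, ..., P14->P15
Steps needed = (number of implications) - 1 = 14 - 1 = 13

13


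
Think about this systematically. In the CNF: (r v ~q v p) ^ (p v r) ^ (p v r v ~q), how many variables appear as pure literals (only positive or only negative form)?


Check each variable for pure literal status:
p: pure positive
q: pure negative
r: pure positive
Pure literal count = 3

3


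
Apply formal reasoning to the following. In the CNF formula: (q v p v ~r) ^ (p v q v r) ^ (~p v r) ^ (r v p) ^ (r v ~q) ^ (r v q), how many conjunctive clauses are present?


A CNF formula is a conjunction of clauses.
Clauses are separated by ^.
Counting the conjuncts: 6 clauses.

6


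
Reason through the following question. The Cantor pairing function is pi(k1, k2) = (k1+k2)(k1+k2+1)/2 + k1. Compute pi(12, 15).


k1 + k2 = 27
(k1+k2)(k1+k2+1)/2 = 27 * 28 / 2 = 378
pi = 378 + 12 = 390

390


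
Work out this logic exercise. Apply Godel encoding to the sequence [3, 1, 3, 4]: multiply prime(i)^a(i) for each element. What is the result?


Encode each element as an exponent of the corresponding prime:
  2^3 = 8
  3^1 = 3
  5^3 = 125
  7^4 = 2401
Product = 8 * 3 * 125 * 2401 = 7203000

7203000


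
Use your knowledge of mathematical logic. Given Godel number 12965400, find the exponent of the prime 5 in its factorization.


Factorize 12965400 by dividing by 5 repeatedly.
Division steps: 5 divides 12965400 exactly 2 time(s).
Exponent of 5 = 2

2


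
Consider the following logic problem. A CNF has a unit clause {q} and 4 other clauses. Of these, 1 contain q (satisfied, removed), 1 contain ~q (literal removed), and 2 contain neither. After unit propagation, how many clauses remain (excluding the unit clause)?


Satisfied (removed): 1
Shortened (remain): 1
Unchanged (remain): 2
Remaining = 1 + 2 = 3

3


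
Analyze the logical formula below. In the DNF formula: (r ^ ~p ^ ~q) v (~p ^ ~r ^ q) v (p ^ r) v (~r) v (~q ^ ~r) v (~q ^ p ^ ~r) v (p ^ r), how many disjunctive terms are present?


A DNF formula is a disjunction of terms (conjunctions).
Terms are separated by v.
Counting the disjuncts: 7 terms.

7


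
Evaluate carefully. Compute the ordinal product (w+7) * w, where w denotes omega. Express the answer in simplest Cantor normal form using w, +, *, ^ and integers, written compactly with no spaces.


Compute (w+7) * w.
Ordinal * is associative and left-distributive over +, but NOT commutative; for finite n>1, n*w = w but w*n stays w*n.
(w+7) * w = sup{(w+7)*k : k<w} = sup{w*k+7} = w^2 (the +7 tail is absorbed in the limit).
Result = w^2

w^2


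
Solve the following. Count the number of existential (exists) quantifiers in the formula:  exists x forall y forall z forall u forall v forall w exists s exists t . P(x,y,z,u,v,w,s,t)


Quantifier prefix: exists x forall y forall z forall u forall v forall w exists s exists t
Mark each quantifier type:
  E U U U U U E E
Universal count = 5, Existential count = 3
Asked for existential (exists) quantifiers: 3

3


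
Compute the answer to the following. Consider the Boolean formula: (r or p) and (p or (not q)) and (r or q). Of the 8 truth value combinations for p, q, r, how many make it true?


Evaluate all 8 assignments for p, q, r:
p=0, q=0, r=0: 0
p=0, q=0, r=1: 1
p=0, q=1, r=0: 0
p=0, q=1, r=1: 0
p=1, q=0, r=0: 0
p=1, q=0, r=1: 1
p=1, q=1, r=0: 1
p=1, q=1, r=1: 1
Satisfying count = 4

4


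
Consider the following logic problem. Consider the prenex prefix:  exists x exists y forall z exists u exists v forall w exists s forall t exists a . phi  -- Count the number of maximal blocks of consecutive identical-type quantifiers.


Quantifier-type sequence: E E A E E A E A E  (A=forall, E=exists)
Group into maximal same-type runs:
  Ex2 | Ax1 | Ex2 | Ax1 | Ex1 | Ax1 | Ex1
Number of blocks = 7

7


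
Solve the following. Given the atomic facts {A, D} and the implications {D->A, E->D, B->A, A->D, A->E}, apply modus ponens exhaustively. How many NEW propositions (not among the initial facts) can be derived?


Initial facts: {A, D}
Apply modus ponens to closure:
  A and A->E  =>  E
Final known: {A, D, E}
New propositions: {E}
Count = 1

1


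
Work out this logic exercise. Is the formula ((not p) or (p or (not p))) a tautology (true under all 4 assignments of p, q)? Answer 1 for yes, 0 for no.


Check all 4 assignments:
p=0, q=0: 1
p=0, q=1: 1
p=1, q=0: 1
p=1, q=1: 1
Satisfying count = 4/4.
Tautology iff count = 4: yes.

1


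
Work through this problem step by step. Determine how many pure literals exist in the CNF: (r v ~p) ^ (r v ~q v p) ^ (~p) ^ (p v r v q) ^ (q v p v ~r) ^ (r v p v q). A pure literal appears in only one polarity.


Check each variable for pure literal status:
p: mixed (not pure)
q: mixed (not pure)
r: mixed (not pure)
Pure literal count = 0

0


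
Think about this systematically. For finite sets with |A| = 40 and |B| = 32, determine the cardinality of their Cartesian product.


The Cartesian product A x B contains all ordered pairs (a, b).
|A x B| = |A| * |B| = 40 * 32 = 1280

1280


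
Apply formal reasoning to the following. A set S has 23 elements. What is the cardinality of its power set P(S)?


The power set of a set with n elements has 2^n elements.
|P(S)| = 2^23 = 8388608

8388608


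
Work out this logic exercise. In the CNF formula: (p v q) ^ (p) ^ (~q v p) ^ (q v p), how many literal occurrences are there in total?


Counting literals in each clause:
Clause 1: 2 literal(s)
Clause 2: 1 literal(s)
Clause 3: 2 literal(s)
Clause 4: 2 literal(s)
Total = 7

7


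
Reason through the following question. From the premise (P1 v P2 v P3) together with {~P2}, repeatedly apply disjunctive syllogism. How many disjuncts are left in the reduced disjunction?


Original disjuncts (3): P1, P2, P3
Negated (eliminate): ~P2
Remaining disjuncts: P1, P3
Count = 3 - 1 = 2

2


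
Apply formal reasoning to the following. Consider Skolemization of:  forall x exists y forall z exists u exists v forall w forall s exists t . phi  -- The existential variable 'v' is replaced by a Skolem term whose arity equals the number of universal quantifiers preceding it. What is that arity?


Quantifier prefix: forall x exists y forall z exists u exists v forall w forall s exists t
'v' is existentially quantified at position 5.
Universal variables preceding it: x, z
Skolem function arity = 2

2


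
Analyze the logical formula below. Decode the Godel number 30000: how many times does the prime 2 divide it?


Factorize 30000 by dividing by 2 repeatedly.
Division steps: 2 divides 30000 exactly 4 time(s).
Exponent of 2 = 4

4


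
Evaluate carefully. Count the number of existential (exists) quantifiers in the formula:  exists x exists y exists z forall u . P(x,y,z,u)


Quantifier prefix: exists x exists y exists z forall u
Mark each quantifier type:
  E E E U
Universal count = 1, Existential count = 3
Asked for existential (exists) quantifiers: 3

3


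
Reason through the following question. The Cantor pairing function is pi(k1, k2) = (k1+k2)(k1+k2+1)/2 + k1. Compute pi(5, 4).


k1 + k2 = 9
(k1+k2)(k1+k2+1)/2 = 9 * 10 / 2 = 45
pi = 45 + 5 = 50

50


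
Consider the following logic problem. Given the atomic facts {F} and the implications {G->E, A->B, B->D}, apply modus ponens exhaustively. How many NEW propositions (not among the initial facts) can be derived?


Initial facts: {F}
Apply modus ponens to closure:
  (no implication fires)
Final known: {F}
New propositions: {(none)}
Count = 0

0


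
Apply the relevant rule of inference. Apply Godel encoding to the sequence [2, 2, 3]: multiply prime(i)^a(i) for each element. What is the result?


Encode each element as an exponent of the corresponding prime:
  2^2 = 4
  3^2 = 9
  5^3 = 125
Product = 4 * 9 * 125 = 4500

4500


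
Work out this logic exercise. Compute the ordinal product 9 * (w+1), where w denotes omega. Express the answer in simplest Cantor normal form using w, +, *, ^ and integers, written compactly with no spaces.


Compute 9 * (w+1).
Ordinal * is associative and left-distributive over +, but NOT commutative; for finite n>1, n*w = w but w*n stays w*n.
By left-distributivity: 9 * (w+1) = 9*w + 9*1 = w + 9 = w+9.
Result = w+9

w+9


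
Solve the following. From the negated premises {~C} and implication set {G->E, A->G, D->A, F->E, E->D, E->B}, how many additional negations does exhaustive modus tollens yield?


Initial negated facts: {~C}
Apply modus tollens to closure:
  (no implication fires)
Final negated: {~C}
New negations: {(none)}
Count = 0

0


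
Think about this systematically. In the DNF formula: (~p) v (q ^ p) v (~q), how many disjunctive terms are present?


A DNF formula is a disjunction of terms (conjunctions).
Terms are separated by v.
Counting the disjuncts: 3 terms.

3


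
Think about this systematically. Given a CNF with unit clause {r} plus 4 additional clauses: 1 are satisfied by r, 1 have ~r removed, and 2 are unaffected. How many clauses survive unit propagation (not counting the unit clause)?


Satisfied (removed): 1
Shortened (remain): 1
Unchanged (remain): 2
Remaining = 1 + 2 = 3

3


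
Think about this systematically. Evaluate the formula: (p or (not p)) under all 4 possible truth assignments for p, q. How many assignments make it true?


Check all 4 assignments:
p=0, q=0: 1
p=0, q=1: 1
p=1, q=0: 1
p=1, q=1: 1
Count of True = 4

4


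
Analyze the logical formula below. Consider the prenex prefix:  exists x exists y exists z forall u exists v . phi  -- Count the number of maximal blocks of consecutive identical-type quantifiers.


Quantifier-type sequence: E E E A E  (A=forall, E=exists)
Group into maximal same-type runs:
  Ex3 | Ax1 | Ex1
Number of blocks = 3

3


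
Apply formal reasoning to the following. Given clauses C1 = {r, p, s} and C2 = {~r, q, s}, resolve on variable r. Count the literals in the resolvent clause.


Remove r from C1 and ~r from C2.
C1 remainder: {p, s}
C2 remainder: {q, s}
Union (resolvent): {p, q, s}
Resolvent has 3 literal(s).

3


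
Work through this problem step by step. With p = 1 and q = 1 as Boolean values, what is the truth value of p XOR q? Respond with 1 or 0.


p = 1, q = 1
Operation: p XOR q
Evaluate: 1 XOR 1 = 0

0


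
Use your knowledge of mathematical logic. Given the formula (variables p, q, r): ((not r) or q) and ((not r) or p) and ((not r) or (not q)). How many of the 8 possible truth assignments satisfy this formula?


Evaluate all 8 assignments for p, q, r:
p=0, q=0, r=0: 1
p=0, q=0, r=1: 0
p=0, q=1, r=0: 1
p=0, q=1, r=1: 0
p=1, q=0, r=0: 1
p=1, q=0, r=1: 0
p=1, q=1, r=0: 1
p=1, q=1, r=1: 0
Satisfying count = 4

4


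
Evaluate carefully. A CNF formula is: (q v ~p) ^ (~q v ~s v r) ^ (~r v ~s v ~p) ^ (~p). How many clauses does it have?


A CNF formula is a conjunction of clauses.
Clauses are separated by ^.
Counting the conjuncts: 4 clauses.

4


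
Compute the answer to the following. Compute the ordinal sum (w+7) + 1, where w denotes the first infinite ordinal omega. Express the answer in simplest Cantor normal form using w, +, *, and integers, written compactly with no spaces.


Compute (w+7) + 1.
Ordinal + is associative but NOT commutative; for finite n>0, n + w = w but w + n stays w+n.
By associativity: (w+7) + 1 = w + (7+1) = w+8.
Result = w+8

w+8


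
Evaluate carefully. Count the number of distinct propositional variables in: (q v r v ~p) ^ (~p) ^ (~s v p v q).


Identify each variable that appears in the formula.
Variables found: p, q, r, s
Count = 4

4


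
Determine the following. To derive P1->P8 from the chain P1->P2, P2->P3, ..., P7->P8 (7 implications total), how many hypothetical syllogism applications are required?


With 7 implications in a chain connecting 8 propositions:
P1->P2, P2->P3, ..., P7->P8
Steps needed = (number of implications) - 1 = 7 - 1 = 6

6


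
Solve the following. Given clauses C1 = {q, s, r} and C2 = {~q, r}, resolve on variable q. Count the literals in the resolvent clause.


Remove q from C1 and ~q from C2.
C1 remainder: {s, r}
C2 remainder: {r}
Union (resolvent): {r, s}
Resolvent has 2 literal(s).

2


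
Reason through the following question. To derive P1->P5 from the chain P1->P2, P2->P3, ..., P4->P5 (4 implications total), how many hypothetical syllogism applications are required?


With 4 implications in a chain connecting 5 propositions:
P1->P2, P2->P3, ..., P4->P5
Steps needed = (number of implications) - 1 = 4 - 1 = 3

3


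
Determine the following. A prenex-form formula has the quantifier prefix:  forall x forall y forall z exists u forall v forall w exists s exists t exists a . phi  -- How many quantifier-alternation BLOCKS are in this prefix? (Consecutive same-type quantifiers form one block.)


Quantifier-type sequence: A A A E A A E E E  (A=forall, E=exists)
Group into maximal same-type runs:
  Ax3 | Ex1 | Ax2 | Ex3
Number of blocks = 4

4


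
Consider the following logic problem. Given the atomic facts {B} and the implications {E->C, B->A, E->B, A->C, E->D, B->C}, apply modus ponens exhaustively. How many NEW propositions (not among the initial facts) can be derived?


Initial facts: {B}
Apply modus ponens to closure:
  B and B->A  =>  A
  A and A->C  =>  C
Final known: {A, B, C}
New propositions: {A, C}
Count = 2

2


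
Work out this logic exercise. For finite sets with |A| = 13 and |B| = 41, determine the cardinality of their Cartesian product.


The Cartesian product A x B contains all ordered pairs (a, b).
|A x B| = |A| * |B| = 13 * 41 = 533

533


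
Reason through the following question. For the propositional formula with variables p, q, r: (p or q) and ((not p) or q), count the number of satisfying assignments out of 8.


Evaluate all 8 assignments for p, q, r:
p=0, q=0, r=0: 0
p=0, q=0, r=1: 0
p=0, q=1, r=0: 1
p=0, q=1, r=1: 1
p=1, q=0, r=0: 0
p=1, q=0, r=1: 0
p=1, q=1, r=0: 1
p=1, q=1, r=1: 1
Satisfying count = 4

4


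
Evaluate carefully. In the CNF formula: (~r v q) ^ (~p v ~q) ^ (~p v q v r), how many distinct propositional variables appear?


Identify each variable that appears in the formula.
Variables found: p, q, r
Count = 3

3


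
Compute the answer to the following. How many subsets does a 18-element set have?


The power set of a set with n elements has 2^n elements.
|P(S)| = 2^18 = 262144

262144


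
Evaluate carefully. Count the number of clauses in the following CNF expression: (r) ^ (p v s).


A CNF formula is a conjunction of clauses.
Clauses are separated by ^.
Counting the conjuncts: 2 clauses.

2


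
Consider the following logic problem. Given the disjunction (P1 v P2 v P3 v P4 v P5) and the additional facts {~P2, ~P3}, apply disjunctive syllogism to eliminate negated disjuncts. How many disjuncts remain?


Original disjuncts (5): P1, P2, P3, P4, P5
Negated (eliminate): ~P2, ~P3
Remaining disjuncts: P1, P4, P5
Count = 5 - 2 = 3

3


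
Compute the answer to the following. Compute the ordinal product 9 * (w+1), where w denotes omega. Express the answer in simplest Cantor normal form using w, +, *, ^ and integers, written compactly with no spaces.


Compute 9 * (w+1).
Ordinal * is associative and left-distributive over +, but NOT commutative; for finite n>1, n*w = w but w*n stays w*n.
By left-distributivity: 9 * (w+1) = 9*w + 9*1 = w + 9 = w+9.
Result = w+9

w+9


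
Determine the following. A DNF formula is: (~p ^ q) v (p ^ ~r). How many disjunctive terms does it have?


A DNF formula is a disjunction of terms (conjunctions).
Terms are separated by v.
Counting the disjuncts: 2 terms.

2


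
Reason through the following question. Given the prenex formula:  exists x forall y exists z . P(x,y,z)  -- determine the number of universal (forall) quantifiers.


Quantifier prefix: exists x forall y exists z
Mark each quantifier type:
  E U E
Universal count = 1, Existential count = 2
Asked for universal (forall) quantifiers: 1

1


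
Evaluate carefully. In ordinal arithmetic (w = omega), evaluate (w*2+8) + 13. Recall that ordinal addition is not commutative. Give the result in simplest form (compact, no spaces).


Compute (w*2+8) + 13.
Ordinal + is associative but NOT commutative; for finite n>0, n + w = w but w + n stays w+n.
By associativity: (w*2+8) + 13 = w*2 + (8+13) = w*2+21.
Result = w*2+21

w*2+21


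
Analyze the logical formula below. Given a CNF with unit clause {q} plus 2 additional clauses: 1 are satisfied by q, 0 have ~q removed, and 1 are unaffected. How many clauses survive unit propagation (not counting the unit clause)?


Satisfied (removed): 1
Shortened (remain): 0
Unchanged (remain): 1
Remaining = 0 + 1 = 1

1


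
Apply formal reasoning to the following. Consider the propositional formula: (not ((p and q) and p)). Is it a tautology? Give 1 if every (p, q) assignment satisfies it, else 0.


Check all 4 assignments:
p=0, q=0: 1
p=0, q=1: 1
p=1, q=0: 1
p=1, q=1: 0
Satisfying count = 3/4.
Tautology iff count = 4: no.

0


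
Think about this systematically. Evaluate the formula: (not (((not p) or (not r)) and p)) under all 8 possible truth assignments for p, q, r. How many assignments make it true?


Check all 8 assignments:
p=0, q=0, r=0: 1
p=0, q=0, r=1: 1
p=0, q=1, r=0: 1
p=0, q=1, r=1: 1
p=1, q=0, r=0: 0
p=1, q=0, r=1: 1
p=1, q=1, r=0: 0
p=1, q=1, r=1: 1
Count of True = 6

6


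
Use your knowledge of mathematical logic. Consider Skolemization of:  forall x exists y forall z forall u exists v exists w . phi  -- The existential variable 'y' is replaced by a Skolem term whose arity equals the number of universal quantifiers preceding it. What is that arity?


Quantifier prefix: forall x exists y forall z forall u exists v exists w
'y' is existentially quantified at position 2.
Universal variables preceding it: x
Skolem function arity = 1

1


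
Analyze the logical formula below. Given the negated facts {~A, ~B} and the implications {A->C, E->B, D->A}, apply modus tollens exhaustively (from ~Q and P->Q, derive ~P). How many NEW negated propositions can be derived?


Initial negated facts: {~A, ~B}
Apply modus tollens to closure:
  ~B and E->B  =>  ~E
  ~A and D->A  =>  ~D
Final negated: {~A, ~B, ~D, ~E}
New negations: {~D, ~E}
Count = 2

2


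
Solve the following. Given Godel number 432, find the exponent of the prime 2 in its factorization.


Factorize 432 by dividing by 2 repeatedly.
Division steps: 2 divides 432 exactly 4 time(s).
Exponent of 2 = 4

4


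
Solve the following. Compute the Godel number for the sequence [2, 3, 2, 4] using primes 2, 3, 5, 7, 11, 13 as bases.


Encode each element as an exponent of the corresponding prime:
  2^2 = 4
  3^3 = 27
  5^2 = 25
  7^4 = 2401
Product = 4 * 27 * 25 * 2401 = 6482700

6482700


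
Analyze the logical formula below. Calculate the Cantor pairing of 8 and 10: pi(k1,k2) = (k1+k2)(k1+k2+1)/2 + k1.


k1 + k2 = 18
(k1+k2)(k1+k2+1)/2 = 18 * 19 / 2 = 171
pi = 171 + 8 = 179

179


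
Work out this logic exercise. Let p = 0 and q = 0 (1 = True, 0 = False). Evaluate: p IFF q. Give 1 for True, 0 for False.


p = 0, q = 0
Operation: p IFF q
Evaluate: 0 IFF 0 = 1

1


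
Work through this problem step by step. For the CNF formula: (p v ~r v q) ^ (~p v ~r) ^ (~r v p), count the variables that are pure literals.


Check each variable for pure literal status:
p: mixed (not pure)
q: pure positive
r: pure negative
Pure literal count = 2

2


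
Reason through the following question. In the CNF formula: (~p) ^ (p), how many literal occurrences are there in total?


Counting literals in each clause:
Clause 1: 1 literal(s)
Clause 2: 1 literal(s)
Total = 2

2


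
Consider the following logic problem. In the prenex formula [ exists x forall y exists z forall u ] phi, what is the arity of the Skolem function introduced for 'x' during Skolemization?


Quantifier prefix: exists x forall y exists z forall u
'x' is existentially quantified at position 1.
No universal quantifiers precede it.
Skolem function arity = 0 (a Skolem constant)

0


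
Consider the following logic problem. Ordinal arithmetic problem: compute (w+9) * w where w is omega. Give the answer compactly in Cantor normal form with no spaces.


Compute (w+9) * w.
Ordinal * is associative and left-distributive over +, but NOT commutative; for finite n>1, n*w = w but w*n stays w*n.
(w+9) * w = sup{(w+9)*k : k<w} = sup{w*k+9} = w^2 (the +9 tail is absorbed in the limit).
Result = w^2

w^2


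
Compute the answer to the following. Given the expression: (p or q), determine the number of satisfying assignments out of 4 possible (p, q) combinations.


Check all 4 assignments:
p=0, q=0: 0
p=0, q=1: 1
p=1, q=0: 1
p=1, q=1: 1
Count of True = 3

3


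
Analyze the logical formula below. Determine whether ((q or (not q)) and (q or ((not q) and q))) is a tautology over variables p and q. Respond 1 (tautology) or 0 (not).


Check all 4 assignments:
p=0, q=0: 0
p=0, q=1: 1
p=1, q=0: 0
p=1, q=1: 1
Satisfying count = 2/4.
Tautology iff count = 4: no.

0


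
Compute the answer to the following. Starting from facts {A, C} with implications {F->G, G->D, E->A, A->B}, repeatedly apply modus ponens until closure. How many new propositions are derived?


Initial facts: {A, C}
Apply modus ponens to closure:
  A and A->B  =>  B
Final known: {A, B, C}
New propositions: {B}
Count = 1

1


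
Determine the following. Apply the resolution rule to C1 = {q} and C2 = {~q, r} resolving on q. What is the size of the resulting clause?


Remove q from C1 and ~q from C2.
C1 remainder: {}
C2 remainder: {r}
Union (resolvent): {r}
Resolvent has 1 literal(s).

1


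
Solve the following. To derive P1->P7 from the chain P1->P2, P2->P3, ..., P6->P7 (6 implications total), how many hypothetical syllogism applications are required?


With 6 implications in a chain connecting 7 propositions:
P1->P2, P2->P3, ..., P6->P7
Steps needed = (number of implications) - 1 = 6 - 1 = 5

5


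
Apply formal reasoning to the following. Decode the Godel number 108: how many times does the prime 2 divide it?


Factorize 108 by dividing by 2 repeatedly.
Division steps: 2 divides 108 exactly 2 time(s).
Exponent of 2 = 2

2


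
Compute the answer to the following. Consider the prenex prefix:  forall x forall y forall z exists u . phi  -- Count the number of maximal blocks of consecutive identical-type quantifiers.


Quantifier-type sequence: A A A E  (A=forall, E=exists)
Group into maximal same-type runs:
  Ax3 | Ex1
Number of blocks = 2

2


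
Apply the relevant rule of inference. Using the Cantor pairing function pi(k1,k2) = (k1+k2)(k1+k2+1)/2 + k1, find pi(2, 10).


k1 + k2 = 12
(k1+k2)(k1+k2+1)/2 = 12 * 13 / 2 = 78
pi = 78 + 2 = 80

80


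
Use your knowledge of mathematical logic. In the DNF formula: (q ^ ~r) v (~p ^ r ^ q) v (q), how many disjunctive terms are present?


A DNF formula is a disjunction of terms (conjunctions).
Terms are separated by v.
Counting the disjuncts: 3 terms.

3


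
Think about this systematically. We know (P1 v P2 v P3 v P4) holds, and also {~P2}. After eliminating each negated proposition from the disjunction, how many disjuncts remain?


Original disjuncts (4): P1, P2, P3, P4
Negated (eliminate): ~P2
Remaining disjuncts: P1, P3, P4
Count = 4 - 1 = 3

3


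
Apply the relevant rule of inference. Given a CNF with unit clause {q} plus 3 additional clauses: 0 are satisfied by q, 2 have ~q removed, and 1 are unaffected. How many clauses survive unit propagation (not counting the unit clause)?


Satisfied (removed): 0
Shortened (remain): 2
Unchanged (remain): 1
Remaining = 2 + 1 = 3

3


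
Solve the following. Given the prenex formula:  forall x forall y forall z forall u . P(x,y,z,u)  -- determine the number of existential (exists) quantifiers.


Quantifier prefix: forall x forall y forall z forall u
Mark each quantifier type:
  U U U U
Universal count = 4, Existential count = 0
Asked for existential (exists) quantifiers: 0

0


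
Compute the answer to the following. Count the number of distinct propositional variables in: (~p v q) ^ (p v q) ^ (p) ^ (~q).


Identify each variable that appears in the formula.
Variables found: p, q
Count = 2

2


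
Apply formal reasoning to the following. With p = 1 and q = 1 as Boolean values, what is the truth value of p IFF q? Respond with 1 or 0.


p = 1, q = 1
Operation: p IFF q
Evaluate: 1 IFF 1 = 1

1


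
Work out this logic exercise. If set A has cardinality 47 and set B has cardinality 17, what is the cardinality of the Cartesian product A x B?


The Cartesian product A x B contains all ordered pairs (a, b).
|A x B| = |A| * |B| = 47 * 17 = 799

799


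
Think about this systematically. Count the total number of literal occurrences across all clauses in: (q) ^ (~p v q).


Counting literals in each clause:
Clause 1: 1 literal(s)
Clause 2: 2 literal(s)
Total = 3

3


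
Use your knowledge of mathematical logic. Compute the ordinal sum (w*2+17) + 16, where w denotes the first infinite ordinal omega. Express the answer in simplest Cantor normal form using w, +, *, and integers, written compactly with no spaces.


Compute (w*2+17) + 16.
Ordinal + is associative but NOT commutative; for finite n>0, n + w = w but w + n stays w+n.
By associativity: (w*2+17) + 16 = w*2 + (17+16) = w*2+33.
Result = w*2+33

w*2+33


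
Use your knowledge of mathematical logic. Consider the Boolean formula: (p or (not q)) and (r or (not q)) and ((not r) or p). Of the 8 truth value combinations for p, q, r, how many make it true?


Evaluate all 8 assignments for p, q, r:
p=0, q=0, r=0: 1
p=0, q=0, r=1: 0
p=0, q=1, r=0: 0
p=0, q=1, r=1: 0
p=1, q=0, r=0: 1
p=1, q=0, r=1: 1
p=1, q=1, r=0: 0
p=1, q=1, r=1: 1
Satisfying count = 4

4


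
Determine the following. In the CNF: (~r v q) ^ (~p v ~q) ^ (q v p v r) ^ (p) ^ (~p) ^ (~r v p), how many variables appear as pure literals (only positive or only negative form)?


Check each variable for pure literal status:
p: mixed (not pure)
q: mixed (not pure)
r: mixed (not pure)
Pure literal count = 0

0


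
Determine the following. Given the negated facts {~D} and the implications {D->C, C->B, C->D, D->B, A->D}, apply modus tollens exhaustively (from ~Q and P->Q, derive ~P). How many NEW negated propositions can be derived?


Initial negated facts: {~D}
Apply modus tollens to closure:
  ~D and C->D  =>  ~C
  ~D and A->D  =>  ~A
Final negated: {~A, ~C, ~D}
New negations: {~A, ~C}
Count = 2

2


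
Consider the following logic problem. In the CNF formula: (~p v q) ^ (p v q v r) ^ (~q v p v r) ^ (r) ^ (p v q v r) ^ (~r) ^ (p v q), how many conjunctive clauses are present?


A CNF formula is a conjunction of clauses.
Clauses are separated by ^.
Counting the conjuncts: 7 clauses.

7


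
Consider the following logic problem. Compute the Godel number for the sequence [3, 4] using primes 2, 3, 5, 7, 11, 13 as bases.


Encode each element as an exponent of the corresponding prime:
  2^3 = 8
  3^4 = 81
Product = 8 * 81 = 648

648


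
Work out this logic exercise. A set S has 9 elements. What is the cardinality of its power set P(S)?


The power set of a set with n elements has 2^n elements.
|P(S)| = 2^9 = 512

512


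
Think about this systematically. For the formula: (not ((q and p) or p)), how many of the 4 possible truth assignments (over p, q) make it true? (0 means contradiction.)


Check all 4 assignments:
p=0, q=0: 1
p=0, q=1: 1
p=1, q=0: 0
p=1, q=1: 0
Count of True = 2

2


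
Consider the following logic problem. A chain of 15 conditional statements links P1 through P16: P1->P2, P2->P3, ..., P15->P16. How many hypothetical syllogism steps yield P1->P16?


With 15 implications in a chain connecting 16 propositions:
P1->P2, P2->P3, ..., P15->P16
Steps needed = (number of implications) - 1 = 15 - 1 = 14

14


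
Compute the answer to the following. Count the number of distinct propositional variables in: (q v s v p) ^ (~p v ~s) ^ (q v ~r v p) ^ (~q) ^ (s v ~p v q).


Identify each variable that appears in the formula.
Variables found: p, q, r, s
Count = 4

4


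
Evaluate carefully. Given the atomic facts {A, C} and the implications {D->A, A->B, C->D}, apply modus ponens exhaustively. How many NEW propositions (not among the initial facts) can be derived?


Initial facts: {A, C}
Apply modus ponens to closure:
  A and A->B  =>  B
  C and C->D  =>  D
Final known: {A, B, C, D}
New propositions: {B, D}
Count = 2

2


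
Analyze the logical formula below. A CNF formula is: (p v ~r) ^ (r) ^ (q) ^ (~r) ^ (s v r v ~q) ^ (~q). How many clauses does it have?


A CNF formula is a conjunction of clauses.
Clauses are separated by ^.
Counting the conjuncts: 6 clauses.

6


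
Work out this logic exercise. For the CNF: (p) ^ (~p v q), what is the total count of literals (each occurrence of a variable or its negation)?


Counting literals in each clause:
Clause 1: 1 literal(s)
Clause 2: 2 literal(s)
Total = 3

3


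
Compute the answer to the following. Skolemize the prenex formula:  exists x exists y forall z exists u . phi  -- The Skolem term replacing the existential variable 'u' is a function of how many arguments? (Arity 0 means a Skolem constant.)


Quantifier prefix: exists x exists y forall z exists u
'u' is existentially quantified at position 4.
Universal variables preceding it: z
Skolem function arity = 1

1


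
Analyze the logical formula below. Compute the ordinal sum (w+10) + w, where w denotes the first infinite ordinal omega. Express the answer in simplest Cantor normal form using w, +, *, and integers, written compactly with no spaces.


Compute (w+10) + w.
Ordinal + is associative but NOT commutative; for finite n>0, n + w = w but w + n stays w+n.
(w+10) + w = w + (10+w) = w + w = w*2 (the finite tail 10 is absorbed by the right w).
Result = w*2

w*2


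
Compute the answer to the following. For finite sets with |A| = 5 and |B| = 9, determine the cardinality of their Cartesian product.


The Cartesian product A x B contains all ordered pairs (a, b).
|A x B| = |A| * |B| = 5 * 9 = 45

45


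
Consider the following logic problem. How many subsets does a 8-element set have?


The power set of a set with n elements has 2^n elements.
|P(S)| = 2^8 = 256

256


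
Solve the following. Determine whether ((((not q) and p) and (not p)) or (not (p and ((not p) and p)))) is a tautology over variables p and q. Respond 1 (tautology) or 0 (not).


Check all 4 assignments:
p=0, q=0: 1
p=0, q=1: 1
p=1, q=0: 1
p=1, q=1: 1
Satisfying count = 4/4.
Tautology iff count = 4: yes.

1


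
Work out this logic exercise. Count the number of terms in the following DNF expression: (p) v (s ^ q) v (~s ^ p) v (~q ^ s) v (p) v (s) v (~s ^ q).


A DNF formula is a disjunction of terms (conjunctions).
Terms are separated by v.
Counting the disjuncts: 7 terms.

7


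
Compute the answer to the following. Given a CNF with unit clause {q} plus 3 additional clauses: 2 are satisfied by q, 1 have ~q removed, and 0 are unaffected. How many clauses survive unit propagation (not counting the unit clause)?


Satisfied (removed): 2
Shortened (remain): 1
Unchanged (remain): 0
Remaining = 1 + 0 = 1

1


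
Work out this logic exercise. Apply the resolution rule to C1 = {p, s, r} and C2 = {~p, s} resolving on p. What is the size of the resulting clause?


Remove p from C1 and ~p from C2.
C1 remainder: {s, r}
C2 remainder: {s}
Union (resolvent): {r, s}
Resolvent has 2 literal(s).

2


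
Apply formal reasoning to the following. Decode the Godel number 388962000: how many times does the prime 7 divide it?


Factorize 388962000 by dividing by 7 repeatedly.
Division steps: 7 divides 388962000 exactly 4 time(s).
Exponent of 7 = 4

4


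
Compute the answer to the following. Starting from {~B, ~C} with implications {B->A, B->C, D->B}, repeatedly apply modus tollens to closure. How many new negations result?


Initial negated facts: {~B, ~C}
Apply modus tollens to closure:
  ~B and D->B  =>  ~D
Final negated: {~B, ~C, ~D}
New negations: {~D}
Count = 1

1


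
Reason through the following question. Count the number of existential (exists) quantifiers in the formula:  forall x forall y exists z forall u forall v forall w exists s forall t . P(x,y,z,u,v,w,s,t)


Quantifier prefix: forall x forall y exists z forall u forall v forall w exists s forall t
Mark each quantifier type:
  U U E U U U E U
Universal count = 6, Existential count = 2
Asked for existential (exists) quantifiers: 2

2


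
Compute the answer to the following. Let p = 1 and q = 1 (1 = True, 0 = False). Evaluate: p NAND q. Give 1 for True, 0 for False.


p = 1, q = 1
Operation: p NAND q
Evaluate: 1 NAND 1 = 0

0


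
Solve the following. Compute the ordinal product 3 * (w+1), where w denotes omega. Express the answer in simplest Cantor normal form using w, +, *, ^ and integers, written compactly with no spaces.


Compute 3 * (w+1).
Ordinal * is associative and left-distributive over +, but NOT commutative; for finite n>1, n*w = w but w*n stays w*n.
By left-distributivity: 3 * (w+1) = 3*w + 3*1 = w + 3 = w+3.
Result = w+3

w+3


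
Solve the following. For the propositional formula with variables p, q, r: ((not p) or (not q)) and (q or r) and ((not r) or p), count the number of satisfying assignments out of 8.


Evaluate all 8 assignments for p, q, r:
p=0, q=0, r=0: 0
p=0, q=0, r=1: 0
p=0, q=1, r=0: 1
p=0, q=1, r=1: 0
p=1, q=0, r=0: 0
p=1, q=0, r=1: 1
p=1, q=1, r=0: 0
p=1, q=1, r=1: 0
Satisfying count = 2

2


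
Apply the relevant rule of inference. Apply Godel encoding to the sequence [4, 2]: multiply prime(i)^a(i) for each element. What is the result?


Encode each element as an exponent of the corresponding prime:
  2^4 = 16
  3^2 = 9
Product = 16 * 9 = 144

144


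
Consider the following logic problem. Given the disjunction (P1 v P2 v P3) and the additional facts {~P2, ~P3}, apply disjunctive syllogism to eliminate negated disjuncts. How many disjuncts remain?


Original disjuncts (3): P1, P2, P3
Negated (eliminate): ~P2, ~P3
Remaining disjuncts: P1
Count = 3 - 2 = 1

1


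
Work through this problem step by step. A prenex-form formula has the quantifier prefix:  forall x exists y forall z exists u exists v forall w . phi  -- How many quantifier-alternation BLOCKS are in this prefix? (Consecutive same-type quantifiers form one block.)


Quantifier-type sequence: A E A E E A  (A=forall, E=exists)
Group into maximal same-type runs:
  Ax1 | Ex1 | Ax1 | Ex2 | Ax1
Number of blocks = 5

5


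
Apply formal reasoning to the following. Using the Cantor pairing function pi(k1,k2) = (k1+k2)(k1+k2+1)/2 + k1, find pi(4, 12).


k1 + k2 = 16
(k1+k2)(k1+k2+1)/2 = 16 * 17 / 2 = 136
pi = 136 + 4 = 140

140


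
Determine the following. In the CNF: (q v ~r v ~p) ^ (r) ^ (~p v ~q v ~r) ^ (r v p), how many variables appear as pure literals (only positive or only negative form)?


Check each variable for pure literal status:
p: mixed (not pure)
q: mixed (not pure)
r: mixed (not pure)
Pure literal count = 0

0


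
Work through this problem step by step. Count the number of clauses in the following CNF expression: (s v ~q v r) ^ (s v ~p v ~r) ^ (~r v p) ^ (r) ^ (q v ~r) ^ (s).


A CNF formula is a conjunction of clauses.
Clauses are separated by ^.
Counting the conjuncts: 6 clauses.

6


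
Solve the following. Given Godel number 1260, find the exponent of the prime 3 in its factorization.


Factorize 1260 by dividing by 3 repeatedly.
Division steps: 3 divides 1260 exactly 2 time(s).
Exponent of 3 = 2

2


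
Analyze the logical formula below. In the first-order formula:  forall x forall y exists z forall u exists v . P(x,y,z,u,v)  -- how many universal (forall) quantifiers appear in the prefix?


Quantifier prefix: forall x forall y exists z forall u exists v
Mark each quantifier type:
  U U E U E
Universal count = 3, Existential count = 2
Asked for universal (forall) quantifiers: 3

3


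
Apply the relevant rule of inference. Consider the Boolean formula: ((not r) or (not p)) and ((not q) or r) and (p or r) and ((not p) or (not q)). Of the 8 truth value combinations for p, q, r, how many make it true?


Evaluate all 8 assignments for p, q, r:
p=0, q=0, r=0: 0
p=0, q=0, r=1: 1
p=0, q=1, r=0: 0
p=0, q=1, r=1: 1
p=1, q=0, r=0: 1
p=1, q=0, r=1: 0
p=1, q=1, r=0: 0
p=1, q=1, r=1: 0
Satisfying count = 3

3


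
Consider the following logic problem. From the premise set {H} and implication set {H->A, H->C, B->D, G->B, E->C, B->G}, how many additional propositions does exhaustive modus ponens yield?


Initial facts: {H}
Apply modus ponens to closure:
  H and H->A  =>  A
  H and H->C  =>  C
Final known: {A, C, H}
New propositions: {A, C}
Count = 2

2


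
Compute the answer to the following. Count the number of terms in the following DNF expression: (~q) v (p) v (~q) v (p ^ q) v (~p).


A DNF formula is a disjunction of terms (conjunctions).
Terms are separated by v.
Counting the disjuncts: 5 terms.

5


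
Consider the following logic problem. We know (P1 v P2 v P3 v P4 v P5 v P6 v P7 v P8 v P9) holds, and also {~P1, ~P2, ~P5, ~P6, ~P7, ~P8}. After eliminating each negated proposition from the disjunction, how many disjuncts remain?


Original disjuncts (9): P1, P2, P3, P4, P5, P6, P7, P8, P9
Negated (eliminate): ~P1, ~P2, ~P5, ~P6, ~P7, ~P8
Remaining disjuncts: P3, P4, P9
Count = 9 - 6 = 3

3
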